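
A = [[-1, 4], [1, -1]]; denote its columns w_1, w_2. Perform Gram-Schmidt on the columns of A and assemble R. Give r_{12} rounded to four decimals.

r_{12} = -3.5355

w_1 = (-1, 1); ‖w_1‖ = 1.4142, so e_1 = (-0.7071, 0.7071).
r_{12} = e_1·w_2 = -3.5355.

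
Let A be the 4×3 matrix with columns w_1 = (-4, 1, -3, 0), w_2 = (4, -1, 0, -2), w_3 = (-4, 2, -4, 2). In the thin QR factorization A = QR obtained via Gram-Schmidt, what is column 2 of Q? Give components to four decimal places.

e_2 = (0.4404, -0.1101, -0.6239, -0.6361)

e_1 = w_1/‖w_1‖ = (-4, 1, -3, 0)/5.0990 = (-0.7845, 0.1961, -0.5883, 0.0000).
r_{12} = e_1·w_2 = -3.3340.
u_2 = w_2 + 3.3340·e_1 = (1.3846, -0.3462, -1.9615, -2.0000).
‖u_2‖ = 3.1440, so e_2 = (0.4404, -0.1101, -0.6239, -0.6361).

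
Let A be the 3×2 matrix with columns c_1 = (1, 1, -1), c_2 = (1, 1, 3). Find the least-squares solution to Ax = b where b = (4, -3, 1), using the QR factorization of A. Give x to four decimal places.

q_1 = c_1/‖c_1‖ = (1, 1, -1)/1.7321 = (0.5774, 0.5774, -0.5774).
r_{12} = q_1·c_2 = -0.5774.
u_2 = c_2 + 0.5774·q_1 = (1.3333, 1.3333, 2.6667).
‖u_2‖ = 3.2660, so q_2 = (0.4082, 0.4082, 0.8165).
Qᵀb = (0.0000, 1.2247).
Back-substitute: x_2 = 1.2247/3.2660 = 0.3750.
x_1 = (0.0000 + 0.5774·0.3750)/1.7321 = 0.1250.

x = (0.1250, 0.3750)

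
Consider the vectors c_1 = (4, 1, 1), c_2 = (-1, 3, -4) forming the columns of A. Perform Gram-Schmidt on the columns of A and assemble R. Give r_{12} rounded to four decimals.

r_{12} = -1.1785

e_1 = c_1/‖c_1‖ = (4, 1, 1)/4.2426 = (0.9428, 0.2357, 0.2357).
r_{12} = e_1·c_2 = -1.1785.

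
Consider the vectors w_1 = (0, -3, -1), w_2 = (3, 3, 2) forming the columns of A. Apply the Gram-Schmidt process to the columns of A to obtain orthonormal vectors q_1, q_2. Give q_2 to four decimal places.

q_2 = (0.9535, -0.0953, 0.2860)

q_1 = w_1/‖w_1‖ = (0, -3, -1)/3.1623 = (0.0000, -0.9487, -0.3162).
r_{12} = q_1·w_2 = -3.4785.
u_2 = w_2 + 3.4785·q_1 = (3.0000, -0.3000, 0.9000).
‖u_2‖ = 3.1464, so q_2 = (0.9535, -0.0953, 0.2860).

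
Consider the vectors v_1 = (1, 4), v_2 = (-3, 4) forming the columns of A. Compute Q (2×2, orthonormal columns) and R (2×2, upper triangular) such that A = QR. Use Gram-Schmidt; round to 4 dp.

v_1 = (1, 4); ‖v_1‖ = 4.1231, so q_1 = (0.2425, 0.9701).
q_1·v_2 = 0.2425·(-3) + 0.9701·4 = 3.1530.
u_2 = v_2 − 3.1530·q_1 = (-3.7647, 0.9412).
‖u_2‖ = 3.8806, so q_2 = (-0.9701, 0.2425).

Q = [[0.2425, -0.9701], [0.9701, 0.2425]], R = [[4.1231, 3.1530], [0.0000, 3.8806]]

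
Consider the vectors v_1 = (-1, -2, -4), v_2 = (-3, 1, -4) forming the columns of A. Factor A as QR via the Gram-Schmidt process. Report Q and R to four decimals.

Q = [[-0.2182, -0.6262], [-0.4364, 0.7487], [-0.8729, -0.2178]], R = [[4.5826, 3.7097], [0.0000, 3.4983]]

v_1 = (-1, -2, -4); ‖v_1‖ = 4.5826, so e_1 = (-0.2182, -0.4364, -0.8729).
e_1·v_2 = (-0.2182)·(-3) + (-0.4364)·1 + (-0.8729)·(-4) = 3.7097.
u_2 = v_2 − 3.7097·e_1 = (-2.1905, 2.6190, -0.7619).
‖u_2‖ = 3.4983, so e_2 = (-0.6262, 0.7487, -0.2178).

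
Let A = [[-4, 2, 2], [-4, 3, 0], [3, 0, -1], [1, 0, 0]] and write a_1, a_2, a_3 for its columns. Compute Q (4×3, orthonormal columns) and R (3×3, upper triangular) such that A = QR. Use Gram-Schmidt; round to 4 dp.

Q = [[-0.6172, 0.0511, 0.7614], [-0.6172, 0.5874, -0.5076], [0.4629, 0.7662, 0.2274], [0.1543, 0.2554, 0.3331]], R = [[6.4807, -3.0861, -1.6973], [0.0000, 1.8645, -0.6641], [0.0000, 0.0000, 1.2954]]

a_1 = (-4, -4, 3, 1); ‖a_1‖ = 6.4807, so e_1 = (-0.6172, -0.6172, 0.4629, 0.1543).
e_1·a_2 = (-0.6172)·2 + (-0.6172)·3 + 0.4629·0 + 0.1543·0 = -3.0861.
u_2 = a_2 + 3.0861·e_1 = (0.0952, 1.0952, 1.4286, 0.4762).
‖u_2‖ = 1.8645, so e_2 = (0.0511, 0.5874, 0.7662, 0.2554).
e_1·a_3 = (-0.6172)·2 + (-0.6172)·0 + 0.4629·(-1) + 0.1543·0 = -1.6973; e_2·a_3 = 0.0511·2 + 0.5874·0 + 0.7662·(-1) + 0.2554·0 = -0.6641.
u_3 = a_3 + 1.6973·e_1 + 0.6641·e_2 = (0.9863, -0.6575, 0.2945, 0.4315).
‖u_3‖ = 1.2954, so e_3 = (0.7614, -0.5076, 0.2274, 0.3331).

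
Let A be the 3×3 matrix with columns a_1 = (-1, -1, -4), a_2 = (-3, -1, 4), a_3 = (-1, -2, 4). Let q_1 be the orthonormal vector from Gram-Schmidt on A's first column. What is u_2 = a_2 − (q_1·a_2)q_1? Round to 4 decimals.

u_2 = (-3.6667, -1.6667, 1.3333)

q_1 = a_1/‖a_1‖ = (-1, -1, -4)/4.2426 = (-0.2357, -0.2357, -0.9428).
r_{12} = q_1·a_2 = -2.8284.
u_2 = a_2 + 2.8284·q_1 = (-3.6667, -1.6667, 1.3333).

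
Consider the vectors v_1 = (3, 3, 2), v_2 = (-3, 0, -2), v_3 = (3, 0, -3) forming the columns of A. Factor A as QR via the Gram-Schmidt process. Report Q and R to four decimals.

v_1 = (3, 3, 2); ‖v_1‖ = 4.6904, so e_1 = (0.6396, 0.6396, 0.4264).
e_1·v_2 = 0.6396·(-3) + 0.6396·0 + 0.4264·(-2) = -2.7716.
u_2 = v_2 + 2.7716·e_1 = (-1.2273, 1.7727, -0.8182).
‖u_2‖ = 2.3061, so e_2 = (-0.5322, 0.7687, -0.3548).
e_1·v_3 = 0.6396·3 + 0.6396·0 + 0.4264·(-3) = 0.6396; e_2·v_3 = (-0.5322)·3 + 0.7687·0 + (-0.3548)·(-3) = -0.5322.
u_3 = v_3 − 0.6396·e_1 + 0.5322·e_2 = (2.3077, 0.0000, -3.4615).
‖u_3‖ = 4.1603, so e_3 = (0.5547, 0.0000, -0.8321).

Q = [[0.6396, -0.5322, 0.5547], [0.6396, 0.7687, 0.0000], [0.4264, -0.3548, -0.8321]], R = [[4.6904, -2.7716, 0.6396], [0.0000, 2.3061, -0.5322], [0.0000, 0.0000, 4.1603]]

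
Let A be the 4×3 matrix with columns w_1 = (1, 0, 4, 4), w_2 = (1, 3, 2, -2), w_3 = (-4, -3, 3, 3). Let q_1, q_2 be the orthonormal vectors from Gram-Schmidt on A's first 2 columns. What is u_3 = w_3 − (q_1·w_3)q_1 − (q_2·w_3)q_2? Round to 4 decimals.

u_3 = (-3.8718, -0.7285, 1.9983, -1.0304)

q_1 = w_1/‖w_1‖ = (1, 0, 4, 4)/5.7446 = (0.1741, 0.0000, 0.6963, 0.6963).
r_{12} = q_1·w_2 = 0.1741.
u_2 = w_2 − 0.1741·q_1 = (0.9697, 3.0000, 1.8788, -2.1212).
‖u_2‖ = 4.2391, so q_2 = (0.2288, 0.7077, 0.4432, -0.5004).
r_{13} = q_1·w_3 = 3.4816; r_{23} = q_2·w_3 = -3.2097.
u_3 = w_3 − 3.4816·q_1 + 3.2097·q_2 = (-3.8718, -0.7285, 1.9983, -1.0304).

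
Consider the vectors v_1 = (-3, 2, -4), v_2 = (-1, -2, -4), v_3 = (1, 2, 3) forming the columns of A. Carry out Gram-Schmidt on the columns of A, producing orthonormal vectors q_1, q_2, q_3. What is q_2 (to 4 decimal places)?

q_2 = (0.1516, -0.8339, -0.5307)

v_1 = (-3, 2, -4); ‖v_1‖ = 5.3852, so q_1 = (-0.5571, 0.3714, -0.7428).
q_1·v_2 = (-0.5571)·(-1) + 0.3714·(-2) + (-0.7428)·(-4) = 2.7854.
u_2 = v_2 − 2.7854·q_1 = (0.5517, -3.0345, -1.9310).
‖u_2‖ = 3.6389, so q_2 = (0.1516, -0.8339, -0.5307).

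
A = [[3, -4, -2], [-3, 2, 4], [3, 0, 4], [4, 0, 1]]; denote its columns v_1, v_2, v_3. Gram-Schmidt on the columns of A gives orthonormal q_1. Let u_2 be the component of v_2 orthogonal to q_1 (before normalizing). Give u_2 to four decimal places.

q_1 = v_1/‖v_1‖ = (3, -3, 3, 4)/6.5574 = (0.4575, -0.4575, 0.4575, 0.6100).
r_{12} = q_1·v_2 = -2.7450.
u_2 = v_2 + 2.7450·q_1 = (-2.7442, 0.7442, 1.2558, 1.6744).

u_2 = (-2.7442, 0.7442, 1.2558, 1.6744)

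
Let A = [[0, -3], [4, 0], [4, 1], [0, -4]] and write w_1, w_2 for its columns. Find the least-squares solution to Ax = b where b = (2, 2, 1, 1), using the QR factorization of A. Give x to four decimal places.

w_1 = (0, 4, 4, 0); ‖w_1‖ = 5.6569, so q_1 = (0.0000, 0.7071, 0.7071, 0.0000).
q_1·w_2 = 0.0000·(-3) + 0.7071·0 + 0.7071·1 + 0.0000·(-4) = 0.7071.
u_2 = w_2 − 0.7071·q_1 = (-3.0000, -0.5000, 0.5000, -4.0000).
‖u_2‖ = 5.0498, so q_2 = (-0.5941, -0.0990, 0.0990, -0.7921).
Qᵀb = (2.1213, -2.0793).
Back-substitute: x_2 = -2.0793/5.0498 = -0.4118.
x_1 = (2.1213 − 0.7071·(-0.4118))/5.6569 = 0.4265.

x = (0.4265, -0.4118)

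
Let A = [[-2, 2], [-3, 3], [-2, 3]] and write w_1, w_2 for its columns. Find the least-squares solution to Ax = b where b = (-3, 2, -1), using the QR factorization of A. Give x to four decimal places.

x = (-1.0000, -1.0000)

e_1 = w_1/‖w_1‖ = (-2, -3, -2)/4.1231 = (-0.4851, -0.7276, -0.4851).
r_{12} = e_1·w_2 = -4.6082.
u_2 = w_2 + 4.6082·e_1 = (-0.2353, -0.3529, 0.7647).
‖u_2‖ = 0.8745, so e_2 = (-0.2691, -0.4036, 0.8745).
Qᵀb = (0.4851, -0.8745).
Back-substitute: x_2 = -0.8745/0.8745 = -1.0000.
x_1 = (0.4851 + 4.6082·(-1.0000))/4.1231 = -1.0000.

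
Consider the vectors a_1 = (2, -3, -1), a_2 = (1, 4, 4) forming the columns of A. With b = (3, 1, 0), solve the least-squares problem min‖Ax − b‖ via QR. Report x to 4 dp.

x = (0.7406, 0.5263)

a_1 = (2, -3, -1); ‖a_1‖ = 3.7417, so q_1 = (0.5345, -0.8018, -0.2673).
q_1·a_2 = 0.5345·1 + (-0.8018)·4 + (-0.2673)·4 = -3.7417.
u_2 = a_2 + 3.7417·q_1 = (3.0000, 1.0000, 3.0000).
‖u_2‖ = 4.3589, so q_2 = (0.6882, 0.2294, 0.6882).
Qᵀb = (0.8018, 2.2942).
Back-substitute: x_2 = 2.2942/4.3589 = 0.5263.
x_1 = (0.8018 + 3.7417·0.5263)/3.7417 = 0.7406.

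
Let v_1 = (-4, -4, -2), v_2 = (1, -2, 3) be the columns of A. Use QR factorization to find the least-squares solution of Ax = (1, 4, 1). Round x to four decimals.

v_1 = (-4, -4, -2); ‖v_1‖ = 6.0000, so e_1 = (-0.6667, -0.6667, -0.3333).
e_1·v_2 = (-0.6667)·1 + (-0.6667)·(-2) + (-0.3333)·3 = -0.3333.
u_2 = v_2 + 0.3333·e_1 = (0.7778, -2.2222, 2.8889).
‖u_2‖ = 3.7268, so e_2 = (0.2087, -0.5963, 0.7752).
Qᵀb = (-3.6667, -1.4013).
Back-substitute: x_2 = -1.4013/3.7268 = -0.3760.
x_1 = (-3.6667 + 0.3333·(-0.3760))/6.0000 = -0.6320.

x = (-0.6320, -0.3760)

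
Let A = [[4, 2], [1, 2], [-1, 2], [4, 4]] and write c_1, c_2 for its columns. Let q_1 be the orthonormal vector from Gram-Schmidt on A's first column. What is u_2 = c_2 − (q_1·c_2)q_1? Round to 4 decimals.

c_1 = (4, 1, -1, 4); ‖c_1‖ = 5.8310, so q_1 = (0.6860, 0.1715, -0.1715, 0.6860).
q_1·c_2 = 0.6860·2 + 0.1715·2 + (-0.1715)·2 + 0.6860·4 = 4.1160.
u_2 = c_2 − 4.1160·q_1 = (-0.8235, 1.2941, 2.7059, 1.1765).

u_2 = (-0.8235, 1.2941, 2.7059, 1.1765)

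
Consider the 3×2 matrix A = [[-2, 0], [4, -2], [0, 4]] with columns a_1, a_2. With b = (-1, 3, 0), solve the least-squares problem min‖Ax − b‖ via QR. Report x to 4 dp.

e_1 = a_1/‖a_1‖ = (-2, 4, 0)/4.4721 = (-0.4472, 0.8944, 0.0000).
r_{12} = e_1·a_2 = -1.7889.
u_2 = a_2 + 1.7889·e_1 = (-0.8000, -0.4000, 4.0000).
‖u_2‖ = 4.0988, so e_2 = (-0.1952, -0.0976, 0.9759).
Qᵀb = (3.1305, -0.0976).
Back-substitute: x_2 = -0.0976/4.0988 = -0.0238.
x_1 = (3.1305 + 1.7889·(-0.0238))/4.4721 = 0.6905.

x = (0.6905, -0.0238)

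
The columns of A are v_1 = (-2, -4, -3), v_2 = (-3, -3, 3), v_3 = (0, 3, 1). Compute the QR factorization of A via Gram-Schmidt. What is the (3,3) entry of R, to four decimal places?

r_{33} = 1.4720

v_1 = (-2, -4, -3); ‖v_1‖ = 5.3852, so e_1 = (-0.3714, -0.7428, -0.5571).
e_1·v_2 = (-0.3714)·(-3) + (-0.7428)·(-3) + (-0.5571)·3 = 1.6713.
u_2 = v_2 − 1.6713·e_1 = (-2.3793, -1.7586, 3.9310).
‖u_2‖ = 4.9201, so e_2 = (-0.4836, -0.3574, 0.7990).
e_1·v_3 = (-0.3714)·0 + (-0.7428)·3 + (-0.5571)·1 = -2.7854; e_2·v_3 = (-0.4836)·0 + (-0.3574)·3 + 0.7990·1 = -0.2733.
u_3 = v_3 + 2.7854·e_1 + 0.2733·e_2 = (-1.1667, 0.8333, -0.3333).
r_{33} = ‖u_3‖ = 1.4720.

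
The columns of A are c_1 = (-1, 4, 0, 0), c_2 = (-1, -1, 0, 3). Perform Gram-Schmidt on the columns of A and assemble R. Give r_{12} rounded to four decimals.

c_1 = (-1, 4, 0, 0); ‖c_1‖ = 4.1231, so e_1 = (-0.2425, 0.9701, 0.0000, 0.0000).
r_{12} = e_1·c_2 = -0.7276.

r_{12} = -0.7276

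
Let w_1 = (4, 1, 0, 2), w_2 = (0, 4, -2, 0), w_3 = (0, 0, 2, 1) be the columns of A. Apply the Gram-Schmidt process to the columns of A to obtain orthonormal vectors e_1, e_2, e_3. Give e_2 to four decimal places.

e_1 = w_1/‖w_1‖ = (4, 1, 0, 2)/4.5826 = (0.8729, 0.2182, 0.0000, 0.4364).
r_{12} = e_1·w_2 = 0.8729.
u_2 = w_2 − 0.8729·e_1 = (-0.7619, 3.8095, -2.0000, -0.3810).
‖u_2‖ = 4.3861, so e_2 = (-0.1737, 0.8685, -0.4560, -0.0869).

e_2 = (-0.1737, 0.8685, -0.4560, -0.0869)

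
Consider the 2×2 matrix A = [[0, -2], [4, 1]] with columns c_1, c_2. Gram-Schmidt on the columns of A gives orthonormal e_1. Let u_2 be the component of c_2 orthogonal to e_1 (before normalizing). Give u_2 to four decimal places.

c_1 = (0, 4); ‖c_1‖ = 4.0000, so e_1 = (0.0000, 1.0000).
e_1·c_2 = 0.0000·(-2) + 1.0000·1 = 1.0000.
u_2 = c_2 − 1.0000·e_1 = (-2.0000, 0.0000).

u_2 = (-2.0000, 0.0000)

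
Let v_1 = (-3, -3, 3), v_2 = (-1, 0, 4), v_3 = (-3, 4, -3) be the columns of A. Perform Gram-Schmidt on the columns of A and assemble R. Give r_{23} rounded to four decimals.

q_1 = v_1/‖v_1‖ = (-3, -3, 3)/5.1962 = (-0.5774, -0.5774, 0.5774).
r_{12} = q_1·v_2 = 2.8868.
u_2 = v_2 − 2.8868·q_1 = (0.6667, 1.6667, 2.3333).
‖u_2‖ = 2.9439, so q_2 = (0.2265, 0.5661, 0.7926).
r_{23} = q_2·v_3 = -0.7926.

r_{23} = -0.7926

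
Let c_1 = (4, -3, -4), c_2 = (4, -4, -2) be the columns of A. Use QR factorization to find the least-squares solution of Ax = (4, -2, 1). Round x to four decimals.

q_1 = c_1/‖c_1‖ = (4, -3, -4)/6.4031 = (0.6247, -0.4685, -0.6247).
r_{12} = q_1·c_2 = 5.6223.
u_2 = c_2 − 5.6223·q_1 = (0.4878, -1.3659, 1.5122).
‖u_2‖ = 2.0953, so q_2 = (0.2328, -0.6519, 0.7217).
Qᵀb = (2.8111, 2.9567).
Back-substitute: x_2 = 2.9567/2.0953 = 1.4111.
x_1 = (2.8111 − 5.6223·1.4111)/6.4031 = -0.8000.

x = (-0.8000, 1.4111)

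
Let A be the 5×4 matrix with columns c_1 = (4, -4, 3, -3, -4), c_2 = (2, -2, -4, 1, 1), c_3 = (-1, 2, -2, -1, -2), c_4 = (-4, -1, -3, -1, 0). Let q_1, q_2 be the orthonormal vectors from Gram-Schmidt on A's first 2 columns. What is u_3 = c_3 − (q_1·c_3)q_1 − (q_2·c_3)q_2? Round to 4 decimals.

u_3 = (-0.4646, 1.4646, -1.8787, -1.2742, -2.3825)

c_1 = (4, -4, 3, -3, -4); ‖c_1‖ = 8.1240, so q_1 = (0.4924, -0.4924, 0.3693, -0.3693, -0.4924).
q_1·c_2 = 0.4924·2 + (-0.4924)·(-2) + 0.3693·(-4) + (-0.3693)·1 + (-0.4924)·1 = -0.3693.
u_2 = c_2 + 0.3693·q_1 = (2.1818, -2.1818, -3.8636, 0.8636, 0.8182).
‖u_2‖ = 5.0856, so q_2 = (0.4290, -0.4290, -0.7597, 0.1698, 0.1609).
q_1·c_3 = 0.4924·(-1) + (-0.4924)·2 + 0.3693·(-2) + (-0.3693)·(-1) + (-0.4924)·(-2) = -0.8616; q_2·c_3 = 0.4290·(-1) + (-0.4290)·2 + (-0.7597)·(-2) + 0.1698·(-1) + 0.1609·(-2) = -0.2592.
u_3 = c_3 + 0.8616·q_1 + 0.2592·q_2 = (-0.4646, 1.4646, -1.8787, -1.2742, -2.3825).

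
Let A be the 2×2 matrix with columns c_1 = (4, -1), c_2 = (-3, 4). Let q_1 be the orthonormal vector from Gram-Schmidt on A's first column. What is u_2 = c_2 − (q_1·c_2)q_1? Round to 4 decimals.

u_2 = (0.7647, 3.0588)

q_1 = c_1/‖c_1‖ = (4, -1)/4.1231 = (0.9701, -0.2425).
r_{12} = q_1·c_2 = -3.8806.
u_2 = c_2 + 3.8806·q_1 = (0.7647, 3.0588).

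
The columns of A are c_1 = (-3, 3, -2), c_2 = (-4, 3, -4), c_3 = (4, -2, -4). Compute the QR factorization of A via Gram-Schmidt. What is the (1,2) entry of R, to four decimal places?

q_1 = c_1/‖c_1‖ = (-3, 3, -2)/4.6904 = (-0.6396, 0.6396, -0.4264).
r_{12} = q_1·c_2 = 6.1828.

r_{12} = 6.1828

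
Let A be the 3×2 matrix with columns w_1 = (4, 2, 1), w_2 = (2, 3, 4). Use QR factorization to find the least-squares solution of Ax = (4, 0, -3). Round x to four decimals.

x = (1.5754, -1.1158)

e_1 = w_1/‖w_1‖ = (4, 2, 1)/4.5826 = (0.8729, 0.4364, 0.2182).
r_{12} = e_1·w_2 = 3.9279.
u_2 = w_2 − 3.9279·e_1 = (-1.4286, 1.2857, 3.1429).
‖u_2‖ = 3.6839, so e_2 = (-0.3878, 0.3490, 0.8531).
Qᵀb = (2.8368, -4.1105).
Back-substitute: x_2 = -4.1105/3.6839 = -1.1158.
x_1 = (2.8368 − 3.9279·(-1.1158))/4.5826 = 1.5754.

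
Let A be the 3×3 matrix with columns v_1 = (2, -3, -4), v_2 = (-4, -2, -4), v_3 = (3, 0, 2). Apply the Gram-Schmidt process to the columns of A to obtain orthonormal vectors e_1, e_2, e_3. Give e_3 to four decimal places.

e_3 = (-0.1374, -0.8242, 0.5494)

v_1 = (2, -3, -4); ‖v_1‖ = 5.3852, so e_1 = (0.3714, -0.5571, -0.7428).
e_1·v_2 = 0.3714·(-4) + (-0.5571)·(-2) + (-0.7428)·(-4) = 2.5997.
u_2 = v_2 − 2.5997·e_1 = (-4.9655, -0.5517, -2.0690).
‖u_2‖ = 5.4075, so e_2 = (-0.9183, -0.1020, -0.3826).
e_1·v_3 = 0.3714·3 + (-0.5571)·0 + (-0.7428)·2 = -0.3714; e_2·v_3 = (-0.9183)·3 + (-0.1020)·0 + (-0.3826)·2 = -3.5200.
u_3 = v_3 + 0.3714·e_1 + 3.5200·e_2 = (-0.0943, -0.5660, 0.3774).
‖u_3‖ = 0.6868, so e_3 = (-0.1374, -0.8242, 0.5494).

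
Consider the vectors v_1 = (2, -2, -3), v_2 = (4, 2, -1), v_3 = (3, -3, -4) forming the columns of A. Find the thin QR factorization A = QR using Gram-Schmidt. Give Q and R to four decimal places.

e_1 = v_1/‖v_1‖ = (2, -2, -3)/4.1231 = (0.4851, -0.4851, -0.7276).
r_{12} = e_1·v_2 = 1.6977.
u_2 = v_2 − 1.6977·e_1 = (3.1765, 2.8235, 0.2353).
‖u_2‖ = 4.2565, so e_2 = (0.7463, 0.6633, 0.0553).
r_{13} = e_1·v_3 = 5.8209; r_{23} = e_2·v_3 = 0.0276.
u_3 = v_3 − 5.8209·e_1 − 0.0276·e_2 = (0.1558, -0.1948, 0.2338).
‖u_3‖ = 0.3419, so e_3 = (0.4558, -0.5698, 0.6838).

Q = [[0.4851, 0.7463, 0.4558], [-0.4851, 0.6633, -0.5698], [-0.7276, 0.0553, 0.6838]], R = [[4.1231, 1.6977, 5.8209], [0.0000, 4.2565, 0.0276], [0.0000, 0.0000, 0.3419]]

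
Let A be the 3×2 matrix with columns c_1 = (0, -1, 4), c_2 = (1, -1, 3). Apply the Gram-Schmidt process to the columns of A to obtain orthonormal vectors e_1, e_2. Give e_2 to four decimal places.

e_2 = (0.9718, -0.2287, -0.0572)

c_1 = (0, -1, 4); ‖c_1‖ = 4.1231, so e_1 = (0.0000, -0.2425, 0.9701).
e_1·c_2 = 0.0000·1 + (-0.2425)·(-1) + 0.9701·3 = 3.1530.
u_2 = c_2 − 3.1530·e_1 = (1.0000, -0.2353, -0.0588).
‖u_2‖ = 1.0290, so e_2 = (0.9718, -0.2287, -0.0572).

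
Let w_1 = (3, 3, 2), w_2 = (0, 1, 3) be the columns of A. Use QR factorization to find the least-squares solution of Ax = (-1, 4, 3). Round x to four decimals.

x = (0.2374, 1.0863)

w_1 = (3, 3, 2); ‖w_1‖ = 4.6904, so e_1 = (0.6396, 0.6396, 0.4264).
e_1·w_2 = 0.6396·0 + 0.6396·1 + 0.4264·3 = 1.9188.
u_2 = w_2 − 1.9188·e_1 = (-1.2273, -0.2273, 2.1818).
‖u_2‖ = 2.5136, so e_2 = (-0.4883, -0.0904, 0.8680).
Qᵀb = (3.1980, 2.7306).
Back-substitute: x_2 = 2.7306/2.5136 = 1.0863.
x_1 = (3.1980 − 1.9188·1.0863)/4.6904 = 0.2374.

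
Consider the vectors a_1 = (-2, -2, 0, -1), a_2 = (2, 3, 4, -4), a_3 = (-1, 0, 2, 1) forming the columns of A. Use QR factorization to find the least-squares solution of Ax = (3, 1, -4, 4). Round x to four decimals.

a_1 = (-2, -2, 0, -1); ‖a_1‖ = 3.0000, so q_1 = (-0.6667, -0.6667, 0.0000, -0.3333).
q_1·a_2 = (-0.6667)·2 + (-0.6667)·3 + 0.0000·4 + (-0.3333)·(-4) = -2.0000.
u_2 = a_2 + 2.0000·q_1 = (0.6667, 1.6667, 4.0000, -4.6667).
‖u_2‖ = 6.4031, so q_2 = (0.1041, 0.2603, 0.6247, -0.7288).
q_1·a_3 = (-0.6667)·(-1) + (-0.6667)·0 + 0.0000·2 + (-0.3333)·1 = 0.3333; q_2·a_3 = 0.1041·(-1) + 0.2603·0 + 0.6247·2 + (-0.7288)·1 = 0.4165.
u_3 = a_3 − 0.3333·q_1 − 0.4165·q_2 = (-0.8211, 0.1138, 1.7398, 1.4146).
‖u_3‖ = 2.3907, so q_3 = (-0.3435, 0.0476, 0.7278, 0.5917).
Qᵀb = (-4.0000, -4.8414, -1.5269).
Back-substitute: x_3 = -1.5269/2.3907 = -0.6387.
x_2 = (-4.8414 − 0.4165·(-0.6387))/6.4031 = -0.7146.
x_1 = (-4.0000 + 2.0000·(-0.7146) − 0.3333·(-0.6387))/3.0000 = -1.7387.

x = (-1.7387, -0.7146, -0.6387)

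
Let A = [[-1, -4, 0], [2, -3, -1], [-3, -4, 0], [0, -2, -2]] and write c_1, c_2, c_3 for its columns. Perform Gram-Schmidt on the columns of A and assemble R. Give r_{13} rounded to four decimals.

r_{13} = -0.5345

c_1 = (-1, 2, -3, 0); ‖c_1‖ = 3.7417, so e_1 = (-0.2673, 0.5345, -0.8018, 0.0000).
r_{13} = e_1·c_3 = -0.5345.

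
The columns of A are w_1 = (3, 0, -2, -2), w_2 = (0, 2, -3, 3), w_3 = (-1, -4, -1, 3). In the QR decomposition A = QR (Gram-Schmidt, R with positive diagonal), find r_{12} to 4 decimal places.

q_1 = w_1/‖w_1‖ = (3, 0, -2, -2)/4.1231 = (0.7276, 0.0000, -0.4851, -0.4851).
r_{12} = q_1·w_2 = 0.0000.

r_{12} = 0.0000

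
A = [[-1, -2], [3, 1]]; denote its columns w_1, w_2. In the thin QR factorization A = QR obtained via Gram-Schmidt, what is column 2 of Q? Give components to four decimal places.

q_2 = (-0.9487, -0.3162)

w_1 = (-1, 3); ‖w_1‖ = 3.1623, so q_1 = (-0.3162, 0.9487).
q_1·w_2 = (-0.3162)·(-2) + 0.9487·1 = 1.5811.
u_2 = w_2 − 1.5811·q_1 = (-1.5000, -0.5000).
‖u_2‖ = 1.5811, so q_2 = (-0.9487, -0.3162).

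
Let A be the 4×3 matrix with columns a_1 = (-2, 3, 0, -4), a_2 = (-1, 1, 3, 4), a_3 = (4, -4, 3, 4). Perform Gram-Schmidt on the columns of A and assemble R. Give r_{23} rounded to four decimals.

a_1 = (-2, 3, 0, -4); ‖a_1‖ = 5.3852, so e_1 = (-0.3714, 0.5571, 0.0000, -0.7428).
e_1·a_2 = (-0.3714)·(-1) + 0.5571·1 + 0.0000·3 + (-0.7428)·4 = -2.0426.
u_2 = a_2 + 2.0426·e_1 = (-1.7586, 2.1379, 3.0000, 2.4828).
‖u_2‖ = 4.7778, so e_2 = (-0.3681, 0.4475, 0.6279, 0.5196).
r_{23} = e_2·a_3 = 0.7001.

r_{23} = 0.7001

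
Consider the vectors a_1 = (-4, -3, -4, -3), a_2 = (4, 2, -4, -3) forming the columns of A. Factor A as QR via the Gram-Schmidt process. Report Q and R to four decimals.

Q = [[-0.5657, 0.6333], [-0.4243, 0.3256], [-0.5657, -0.5616], [-0.4243, -0.4212]], R = [[7.0711, 0.4243], [0.0000, 6.6948]]

e_1 = a_1/‖a_1‖ = (-4, -3, -4, -3)/7.0711 = (-0.5657, -0.4243, -0.5657, -0.4243).
r_{12} = e_1·a_2 = 0.4243.
u_2 = a_2 − 0.4243·e_1 = (4.2400, 2.1800, -3.7600, -2.8200).
‖u_2‖ = 6.6948, so e_2 = (0.6333, 0.3256, -0.5616, -0.4212).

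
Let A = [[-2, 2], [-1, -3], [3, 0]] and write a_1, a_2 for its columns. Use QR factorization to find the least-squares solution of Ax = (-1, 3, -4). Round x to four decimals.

a_1 = (-2, -1, 3); ‖a_1‖ = 3.7417, so q_1 = (-0.5345, -0.2673, 0.8018).
q_1·a_2 = (-0.5345)·2 + (-0.2673)·(-3) + 0.8018·0 = -0.2673.
u_2 = a_2 + 0.2673·q_1 = (1.8571, -3.0714, 0.2143).
‖u_2‖ = 3.5956, so q_2 = (0.5165, -0.8542, 0.0596).
Qᵀb = (-3.4744, -3.3175).
Back-substitute: x_2 = -3.3175/3.5956 = -0.9227.
x_1 = (-3.4744 + 0.2673·(-0.9227))/3.7417 = -0.9945.

x = (-0.9945, -0.9227)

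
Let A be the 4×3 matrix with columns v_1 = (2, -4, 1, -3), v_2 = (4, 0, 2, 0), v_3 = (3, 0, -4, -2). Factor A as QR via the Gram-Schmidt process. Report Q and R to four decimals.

v_1 = (2, -4, 1, -3); ‖v_1‖ = 5.4772, so e_1 = (0.3651, -0.7303, 0.1826, -0.5477).
e_1·v_2 = 0.3651·4 + (-0.7303)·0 + 0.1826·2 + (-0.5477)·0 = 1.8257.
u_2 = v_2 − 1.8257·e_1 = (3.3333, 1.3333, 1.6667, 1.0000).
‖u_2‖ = 4.0825, so e_2 = (0.8165, 0.3266, 0.4082, 0.2449).
e_1·v_3 = 0.3651·3 + (-0.7303)·0 + 0.1826·(-4) + (-0.5477)·(-2) = 1.4606; e_2·v_3 = 0.8165·3 + 0.3266·0 + 0.4082·(-4) + 0.2449·(-2) = 0.3266.
u_3 = v_3 − 1.4606·e_1 − 0.3266·e_2 = (2.2000, 0.9600, -4.4000, -1.2800).
‖u_3‖ = 5.1730, so e_3 = (0.4253, 0.1856, -0.8506, -0.2474).

Q = [[0.3651, 0.8165, 0.4253], [-0.7303, 0.3266, 0.1856], [0.1826, 0.4082, -0.8506], [-0.5477, 0.2449, -0.2474]], R = [[5.4772, 1.8257, 1.4606], [0.0000, 4.0825, 0.3266], [0.0000, 0.0000, 5.1730]]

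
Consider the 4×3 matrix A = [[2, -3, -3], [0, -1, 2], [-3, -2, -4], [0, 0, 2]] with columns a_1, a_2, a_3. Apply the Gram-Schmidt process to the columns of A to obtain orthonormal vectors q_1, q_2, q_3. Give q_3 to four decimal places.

a_1 = (2, 0, -3, 0); ‖a_1‖ = 3.6056, so q_1 = (0.5547, 0.0000, -0.8321, 0.0000).
q_1·a_2 = 0.5547·(-3) + 0.0000·(-1) + (-0.8321)·(-2) + 0.0000·0 = 0.0000.
u_2 = a_2 + 0.0000·q_1 = (-3.0000, -1.0000, -2.0000, 0.0000).
‖u_2‖ = 3.7417, so q_2 = (-0.8018, -0.2673, -0.5345, 0.0000).
q_1·a_3 = 0.5547·(-3) + 0.0000·2 + (-0.8321)·(-4) + 0.0000·2 = 1.6641; q_2·a_3 = (-0.8018)·(-3) + (-0.2673)·2 + (-0.5345)·(-4) + 0.0000·2 = 4.0089.
u_3 = a_3 − 1.6641·q_1 − 4.0089·q_2 = (-0.7088, 3.0714, -0.4725, 2.0000).
‖u_3‖ = 3.7629, so q_3 = (-0.1884, 0.8162, -0.1256, 0.5315).

q_3 = (-0.1884, 0.8162, -0.1256, 0.5315)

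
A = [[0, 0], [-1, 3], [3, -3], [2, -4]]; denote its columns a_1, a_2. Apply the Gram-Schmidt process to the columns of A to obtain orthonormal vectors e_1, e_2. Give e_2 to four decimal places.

a_1 = (0, -1, 3, 2); ‖a_1‖ = 3.7417, so e_1 = (0.0000, -0.2673, 0.8018, 0.5345).
e_1·a_2 = 0.0000·0 + (-0.2673)·3 + 0.8018·(-3) + 0.5345·(-4) = -5.3452.
u_2 = a_2 + 5.3452·e_1 = (0.0000, 1.5714, 1.2857, -1.1429).
‖u_2‖ = 2.3299, so e_2 = (0.0000, 0.6745, 0.5518, -0.4905).

e_2 = (0.0000, 0.6745, 0.5518, -0.4905)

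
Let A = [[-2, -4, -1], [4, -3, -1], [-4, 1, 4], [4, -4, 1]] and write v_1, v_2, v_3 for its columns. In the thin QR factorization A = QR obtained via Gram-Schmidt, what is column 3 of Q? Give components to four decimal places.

q_3 = (-0.3724, 0.0249, 0.7530, 0.5420)

q_1 = v_1/‖v_1‖ = (-2, 4, -4, 4)/7.2111 = (-0.2774, 0.5547, -0.5547, 0.5547).
r_{12} = q_1·v_2 = -3.3282.
u_2 = v_2 + 3.3282·q_1 = (-4.9231, -1.1538, -0.8462, -2.1538).
‖u_2‖ = 5.5609, so q_2 = (-0.8853, -0.2075, -0.1522, -0.3873).
r_{13} = q_1·v_3 = -1.9415; r_{23} = q_2·v_3 = 0.0968.
u_3 = v_3 + 1.9415·q_1 − 0.0968·q_2 = (-1.4527, 0.0970, 2.9378, 2.1144).
‖u_3‖ = 3.9015, so q_3 = (-0.3724, 0.0249, 0.7530, 0.5420).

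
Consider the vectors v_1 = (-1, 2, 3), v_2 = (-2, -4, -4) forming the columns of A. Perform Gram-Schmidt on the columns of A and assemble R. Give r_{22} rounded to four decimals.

v_1 = (-1, 2, 3); ‖v_1‖ = 3.7417, so e_1 = (-0.2673, 0.5345, 0.8018).
e_1·v_2 = (-0.2673)·(-2) + 0.5345·(-4) + 0.8018·(-4) = -4.8107.
u_2 = v_2 + 4.8107·e_1 = (-3.2857, -1.4286, -0.1429).
r_{22} = ‖u_2‖ = 3.5857.

r_{22} = 3.5857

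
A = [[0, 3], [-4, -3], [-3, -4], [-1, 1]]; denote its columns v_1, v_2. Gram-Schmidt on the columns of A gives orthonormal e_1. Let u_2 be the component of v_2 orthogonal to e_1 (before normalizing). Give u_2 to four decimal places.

u_2 = (3.0000, 0.5385, -1.3462, 1.8846)

v_1 = (0, -4, -3, -1); ‖v_1‖ = 5.0990, so e_1 = (0.0000, -0.7845, -0.5883, -0.1961).
e_1·v_2 = 0.0000·3 + (-0.7845)·(-3) + (-0.5883)·(-4) + (-0.1961)·1 = 4.5107.
u_2 = v_2 − 4.5107·e_1 = (3.0000, 0.5385, -1.3462, 1.8846).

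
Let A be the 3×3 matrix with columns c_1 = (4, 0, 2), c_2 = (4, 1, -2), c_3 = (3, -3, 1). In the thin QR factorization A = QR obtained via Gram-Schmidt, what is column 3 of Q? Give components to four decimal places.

q_3 = (0.1204, -0.9631, -0.2408)

q_1 = c_1/‖c_1‖ = (4, 0, 2)/4.4721 = (0.8944, 0.0000, 0.4472).
r_{12} = q_1·c_2 = 2.6833.
u_2 = c_2 − 2.6833·q_1 = (1.6000, 1.0000, -3.2000).
‖u_2‖ = 3.7148, so q_2 = (0.4307, 0.2692, -0.8614).
r_{13} = q_1·c_3 = 3.1305; r_{23} = q_2·c_3 = -0.3769.
u_3 = c_3 − 3.1305·q_1 + 0.3769·q_2 = (0.3623, -2.8986, -0.7246).
‖u_3‖ = 3.0096, so q_3 = (0.1204, -0.9631, -0.2408).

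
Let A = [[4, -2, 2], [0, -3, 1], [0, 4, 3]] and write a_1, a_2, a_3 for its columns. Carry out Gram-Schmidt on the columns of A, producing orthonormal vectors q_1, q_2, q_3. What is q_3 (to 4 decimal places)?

q_1 = a_1/‖a_1‖ = (4, 0, 0)/4.0000 = (1.0000, 0.0000, 0.0000).
r_{12} = q_1·a_2 = -2.0000.
u_2 = a_2 + 2.0000·q_1 = (0.0000, -3.0000, 4.0000).
‖u_2‖ = 5.0000, so q_2 = (0.0000, -0.6000, 0.8000).
r_{13} = q_1·a_3 = 2.0000; r_{23} = q_2·a_3 = 1.8000.
u_3 = a_3 − 2.0000·q_1 − 1.8000·q_2 = (0.0000, 2.0800, 1.5600).
‖u_3‖ = 2.6000, so q_3 = (0.0000, 0.8000, 0.6000).

q_3 = (0.0000, 0.8000, 0.6000)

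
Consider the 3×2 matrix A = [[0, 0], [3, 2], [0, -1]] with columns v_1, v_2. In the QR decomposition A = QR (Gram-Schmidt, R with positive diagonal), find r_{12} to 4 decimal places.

r_{12} = 2.0000

v_1 = (0, 3, 0); ‖v_1‖ = 3.0000, so q_1 = (0.0000, 1.0000, 0.0000).
r_{12} = q_1·v_2 = 2.0000.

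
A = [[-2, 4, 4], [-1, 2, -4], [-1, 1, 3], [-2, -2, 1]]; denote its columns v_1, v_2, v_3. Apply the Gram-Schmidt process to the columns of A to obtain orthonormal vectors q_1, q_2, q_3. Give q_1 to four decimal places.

q_1 = v_1/‖v_1‖ = (-2, -1, -1, -2)/3.1623 = (-0.6325, -0.3162, -0.3162, -0.6325).

q_1 = (-0.6325, -0.3162, -0.3162, -0.6325)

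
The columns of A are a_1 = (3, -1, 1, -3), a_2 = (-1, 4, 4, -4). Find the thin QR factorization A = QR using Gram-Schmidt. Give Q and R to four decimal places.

Q = [[0.6708, -0.3505], [-0.2236, 0.6637], [0.2236, 0.5295], [-0.6708, -0.3953]], R = [[4.4721, 2.0125], [0.0000, 6.7045]]

a_1 = (3, -1, 1, -3); ‖a_1‖ = 4.4721, so q_1 = (0.6708, -0.2236, 0.2236, -0.6708).
q_1·a_2 = 0.6708·(-1) + (-0.2236)·4 + 0.2236·4 + (-0.6708)·(-4) = 2.0125.
u_2 = a_2 − 2.0125·q_1 = (-2.3500, 4.4500, 3.5500, -2.6500).
‖u_2‖ = 6.7045, so q_2 = (-0.3505, 0.6637, 0.5295, -0.3953).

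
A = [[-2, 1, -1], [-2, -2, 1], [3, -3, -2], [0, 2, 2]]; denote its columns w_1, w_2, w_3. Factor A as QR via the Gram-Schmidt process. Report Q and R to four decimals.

w_1 = (-2, -2, 3, 0); ‖w_1‖ = 4.1231, so q_1 = (-0.4851, -0.4851, 0.7276, 0.0000).
q_1·w_2 = (-0.4851)·1 + (-0.4851)·(-2) + 0.7276·(-3) + 0.0000·2 = -1.6977.
u_2 = w_2 + 1.6977·q_1 = (0.1765, -2.8235, -1.7647, 2.0000).
‖u_2‖ = 3.8881, so q_2 = (0.0454, -0.7262, -0.4539, 0.5144).
q_1·w_3 = (-0.4851)·(-1) + (-0.4851)·1 + 0.7276·(-2) + 0.0000·2 = -1.4552; q_2·w_3 = 0.0454·(-1) + (-0.7262)·1 + (-0.4539)·(-2) + 0.5144·2 = 1.1649.
u_3 = w_3 + 1.4552·q_1 − 1.1649·q_2 = (-1.7588, 1.1401, -0.4125, 1.4008).
‖u_3‖ = 2.5545, so q_3 = (-0.6885, 0.4463, -0.1615, 0.5484).

Q = [[-0.4851, 0.0454, -0.6885], [-0.4851, -0.7262, 0.4463], [0.7276, -0.4539, -0.1615], [0.0000, 0.5144, 0.5484]], R = [[4.1231, -1.6977, -1.4552], [0.0000, 3.8881, 1.1649], [0.0000, 0.0000, 2.5545]]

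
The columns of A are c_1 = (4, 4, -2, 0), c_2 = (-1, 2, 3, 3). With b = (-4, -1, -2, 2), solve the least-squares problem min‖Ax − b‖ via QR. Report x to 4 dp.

q_1 = c_1/‖c_1‖ = (4, 4, -2, 0)/6.0000 = (0.6667, 0.6667, -0.3333, 0.0000).
r_{12} = q_1·c_2 = -0.3333.
u_2 = c_2 + 0.3333·q_1 = (-0.7778, 2.2222, 2.8889, 3.0000).
‖u_2‖ = 4.7842, so q_2 = (-0.1626, 0.4645, 0.6038, 0.6271).
Qᵀb = (-2.6667, 0.2322).
Back-substitute: x_2 = 0.2322/4.7842 = 0.0485.
x_1 = (-2.6667 + 0.3333·0.0485)/6.0000 = -0.4417.

x = (-0.4417, 0.0485)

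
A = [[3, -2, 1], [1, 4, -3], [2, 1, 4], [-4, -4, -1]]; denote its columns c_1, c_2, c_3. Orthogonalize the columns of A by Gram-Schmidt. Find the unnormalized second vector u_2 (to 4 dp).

u_2 = (-3.6000, 3.4667, -0.0667, -1.8667)

c_1 = (3, 1, 2, -4); ‖c_1‖ = 5.4772, so q_1 = (0.5477, 0.1826, 0.3651, -0.7303).
q_1·c_2 = 0.5477·(-2) + 0.1826·4 + 0.3651·1 + (-0.7303)·(-4) = 2.9212.
u_2 = c_2 − 2.9212·q_1 = (-3.6000, 3.4667, -0.0667, -1.8667).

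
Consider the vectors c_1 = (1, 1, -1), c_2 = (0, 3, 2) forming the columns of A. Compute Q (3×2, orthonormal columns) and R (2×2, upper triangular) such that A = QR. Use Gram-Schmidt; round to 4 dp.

Q = [[0.5774, -0.0937], [0.5774, 0.7493], [-0.5774, 0.6556]], R = [[1.7321, 0.5774], [0.0000, 3.5590]]

c_1 = (1, 1, -1); ‖c_1‖ = 1.7321, so q_1 = (0.5774, 0.5774, -0.5774).
q_1·c_2 = 0.5774·0 + 0.5774·3 + (-0.5774)·2 = 0.5774.
u_2 = c_2 − 0.5774·q_1 = (-0.3333, 2.6667, 2.3333).
‖u_2‖ = 3.5590, so q_2 = (-0.0937, 0.7493, 0.6556).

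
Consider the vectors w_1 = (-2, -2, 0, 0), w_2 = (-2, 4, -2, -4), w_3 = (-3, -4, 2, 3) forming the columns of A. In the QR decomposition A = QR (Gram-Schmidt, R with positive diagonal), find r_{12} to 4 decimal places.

e_1 = w_1/‖w_1‖ = (-2, -2, 0, 0)/2.8284 = (-0.7071, -0.7071, 0.0000, 0.0000).
r_{12} = e_1·w_2 = -1.4142.

r_{12} = -1.4142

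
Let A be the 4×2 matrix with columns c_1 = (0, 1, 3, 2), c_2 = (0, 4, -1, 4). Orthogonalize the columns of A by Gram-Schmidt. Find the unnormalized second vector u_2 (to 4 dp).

c_1 = (0, 1, 3, 2); ‖c_1‖ = 3.7417, so q_1 = (0.0000, 0.2673, 0.8018, 0.5345).
q_1·c_2 = 0.0000·0 + 0.2673·4 + 0.8018·(-1) + 0.5345·4 = 2.4054.
u_2 = c_2 − 2.4054·q_1 = (0.0000, 3.3571, -2.9286, 2.7143).

u_2 = (0.0000, 3.3571, -2.9286, 2.7143)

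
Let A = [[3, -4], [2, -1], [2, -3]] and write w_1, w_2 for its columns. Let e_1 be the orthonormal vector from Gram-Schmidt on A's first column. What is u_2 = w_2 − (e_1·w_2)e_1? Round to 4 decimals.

e_1 = w_1/‖w_1‖ = (3, 2, 2)/4.1231 = (0.7276, 0.4851, 0.4851).
r_{12} = e_1·w_2 = -4.8507.
u_2 = w_2 + 4.8507·e_1 = (-0.4706, 1.3529, -0.6471).

u_2 = (-0.4706, 1.3529, -0.6471)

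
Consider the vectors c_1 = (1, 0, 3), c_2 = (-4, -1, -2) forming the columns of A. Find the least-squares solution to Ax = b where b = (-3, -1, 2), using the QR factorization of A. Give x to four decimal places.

x = (1.3909, 1.0909)

c_1 = (1, 0, 3); ‖c_1‖ = 3.1623, so q_1 = (0.3162, 0.0000, 0.9487).
q_1·c_2 = 0.3162·(-4) + 0.0000·(-1) + 0.9487·(-2) = -3.1623.
u_2 = c_2 + 3.1623·q_1 = (-3.0000, -1.0000, 1.0000).
‖u_2‖ = 3.3166, so q_2 = (-0.9045, -0.3015, 0.3015).
Qᵀb = (0.9487, 3.6181).
Back-substitute: x_2 = 3.6181/3.3166 = 1.0909.
x_1 = (0.9487 + 3.1623·1.0909)/3.1623 = 1.3909.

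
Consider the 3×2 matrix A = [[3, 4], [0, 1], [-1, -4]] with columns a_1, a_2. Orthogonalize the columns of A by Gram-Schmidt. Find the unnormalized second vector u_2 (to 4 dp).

a_1 = (3, 0, -1); ‖a_1‖ = 3.1623, so q_1 = (0.9487, 0.0000, -0.3162).
q_1·a_2 = 0.9487·4 + 0.0000·1 + (-0.3162)·(-4) = 5.0596.
u_2 = a_2 − 5.0596·q_1 = (-0.8000, 1.0000, -2.4000).

u_2 = (-0.8000, 1.0000, -2.4000)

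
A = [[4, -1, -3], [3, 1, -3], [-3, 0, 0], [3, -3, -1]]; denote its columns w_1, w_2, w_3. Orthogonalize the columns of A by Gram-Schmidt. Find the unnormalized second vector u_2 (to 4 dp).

u_2 = (-0.0698, 1.6977, -0.6977, -2.3023)

q_1 = w_1/‖w_1‖ = (4, 3, -3, 3)/6.5574 = (0.6100, 0.4575, -0.4575, 0.4575).
r_{12} = q_1·w_2 = -1.5250.
u_2 = w_2 + 1.5250·q_1 = (-0.0698, 1.6977, -0.6977, -2.3023).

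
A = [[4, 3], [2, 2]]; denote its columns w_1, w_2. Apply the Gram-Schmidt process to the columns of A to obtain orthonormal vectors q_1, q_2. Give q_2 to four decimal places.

q_2 = (-0.4472, 0.8944)

w_1 = (4, 2); ‖w_1‖ = 4.4721, so q_1 = (0.8944, 0.4472).
q_1·w_2 = 0.8944·3 + 0.4472·2 = 3.5777.
u_2 = w_2 − 3.5777·q_1 = (-0.2000, 0.4000).
‖u_2‖ = 0.4472, so q_2 = (-0.4472, 0.8944).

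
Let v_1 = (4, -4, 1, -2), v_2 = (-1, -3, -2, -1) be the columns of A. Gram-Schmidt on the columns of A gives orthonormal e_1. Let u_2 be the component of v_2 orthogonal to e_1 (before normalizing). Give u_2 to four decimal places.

v_1 = (4, -4, 1, -2); ‖v_1‖ = 6.0828, so e_1 = (0.6576, -0.6576, 0.1644, -0.3288).
e_1·v_2 = 0.6576·(-1) + (-0.6576)·(-3) + 0.1644·(-2) + (-0.3288)·(-1) = 1.3152.
u_2 = v_2 − 1.3152·e_1 = (-1.8649, -2.1351, -2.2162, -0.5676).

u_2 = (-1.8649, -2.1351, -2.2162, -0.5676)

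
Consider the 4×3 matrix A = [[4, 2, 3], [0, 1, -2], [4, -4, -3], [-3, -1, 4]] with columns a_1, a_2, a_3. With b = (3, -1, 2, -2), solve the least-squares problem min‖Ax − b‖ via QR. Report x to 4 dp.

x = (0.6746, 0.0420, 0.1208)

a_1 = (4, 0, 4, -3); ‖a_1‖ = 6.4031, so q_1 = (0.6247, 0.0000, 0.6247, -0.4685).
q_1·a_2 = 0.6247·2 + 0.0000·1 + 0.6247·(-4) + (-0.4685)·(-1) = -0.7809.
u_2 = a_2 + 0.7809·q_1 = (2.4878, 1.0000, -3.5122, -1.3659).
‖u_2‖ = 4.6250, so q_2 = (0.5379, 0.2162, -0.7594, -0.2953).
q_1·a_3 = 0.6247·3 + 0.0000·(-2) + 0.6247·(-3) + (-0.4685)·4 = -1.8741; q_2·a_3 = 0.5379·3 + 0.2162·(-2) + (-0.7594)·(-3) + (-0.2953)·4 = 2.2782.
u_3 = a_3 + 1.8741·q_1 − 2.2782·q_2 = (2.9453, -2.4926, -0.0992, 3.7948).
‖u_3‖ = 5.4127, so q_3 = (0.5441, -0.4605, -0.0183, 0.7011).
Qᵀb = (4.0605, 0.4694, 0.6541).
Back-substitute: x_3 = 0.6541/5.4127 = 0.1208.
x_2 = (0.4694 − 2.2782·0.1208)/4.6250 = 0.0420.
x_1 = (4.0605 + 0.7809·0.0420 + 1.8741·0.1208)/6.4031 = 0.6746.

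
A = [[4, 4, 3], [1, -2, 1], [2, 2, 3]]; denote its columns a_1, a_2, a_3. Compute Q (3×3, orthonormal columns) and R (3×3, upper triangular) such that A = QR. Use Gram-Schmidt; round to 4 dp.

Q = [[0.8729, 0.1952, -0.4472], [0.2182, -0.9759, 0.0000], [0.4364, 0.0976, 0.8944]], R = [[4.5826, 3.9279, 4.1461], [0.0000, 2.9277, -0.0976], [0.0000, 0.0000, 1.3416]]

a_1 = (4, 1, 2); ‖a_1‖ = 4.5826, so q_1 = (0.8729, 0.2182, 0.4364).
q_1·a_2 = 0.8729·4 + 0.2182·(-2) + 0.4364·2 = 3.9279.
u_2 = a_2 − 3.9279·q_1 = (0.5714, -2.8571, 0.2857).
‖u_2‖ = 2.9277, so q_2 = (0.1952, -0.9759, 0.0976).
q_1·a_3 = 0.8729·3 + 0.2182·1 + 0.4364·3 = 4.1461; q_2·a_3 = 0.1952·3 + (-0.9759)·1 + 0.0976·3 = -0.0976.
u_3 = a_3 − 4.1461·q_1 + 0.0976·q_2 = (-0.6000, 0.0000, 1.2000).
‖u_3‖ = 1.3416, so q_3 = (-0.4472, 0.0000, 0.8944).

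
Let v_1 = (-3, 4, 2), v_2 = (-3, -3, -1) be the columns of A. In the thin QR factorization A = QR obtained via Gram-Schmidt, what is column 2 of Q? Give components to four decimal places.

v_1 = (-3, 4, 2); ‖v_1‖ = 5.3852, so e_1 = (-0.5571, 0.7428, 0.3714).
e_1·v_2 = (-0.5571)·(-3) + 0.7428·(-3) + 0.3714·(-1) = -0.9285.
u_2 = v_2 + 0.9285·e_1 = (-3.5172, -2.3103, -0.6552).
‖u_2‖ = 4.2589, so e_2 = (-0.8259, -0.5425, -0.1538).

e_2 = (-0.8259, -0.5425, -0.1538)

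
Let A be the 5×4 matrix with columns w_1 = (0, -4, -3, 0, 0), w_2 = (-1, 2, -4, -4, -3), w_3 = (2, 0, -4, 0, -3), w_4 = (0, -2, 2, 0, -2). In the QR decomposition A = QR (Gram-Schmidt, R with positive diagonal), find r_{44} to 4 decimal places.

e_1 = w_1/‖w_1‖ = (0, -4, -3, 0, 0)/5.0000 = (0.0000, -0.8000, -0.6000, 0.0000, 0.0000).
r_{12} = e_1·w_2 = 0.8000.
u_2 = w_2 − 0.8000·e_1 = (-1.0000, 2.6400, -3.5200, -4.0000, -3.0000).
‖u_2‖ = 6.7350, so e_2 = (-0.1485, 0.3920, -0.5226, -0.5939, -0.4454).
r_{13} = e_1·w_3 = 2.4000; r_{23} = e_2·w_3 = 3.1299.
u_3 = w_3 − 2.4000·e_1 − 3.1299·e_2 = (2.4647, 0.6931, -0.9242, 1.8589, -1.6058).
‖u_3‖ = 3.6665, so e_3 = (0.6722, 0.1890, -0.2521, 0.5070, -0.4380).
r_{14} = e_1·w_4 = 0.4000; r_{24} = e_2·w_4 = -0.9384; r_{34} = e_3·w_4 = -0.0063.
u_4 = w_4 − 0.4000·e_1 + 0.9384·e_2 + 0.0063·e_3 = (-0.1351, -1.3110, 1.7480, -0.5541, -2.4207).
r_{44} = ‖u_4‖ = 3.3105.

r_{44} = 3.3105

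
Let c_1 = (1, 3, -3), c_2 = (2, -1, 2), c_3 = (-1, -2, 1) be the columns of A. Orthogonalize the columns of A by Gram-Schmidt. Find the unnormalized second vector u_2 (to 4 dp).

u_2 = (2.3684, 0.1053, 0.8947)

c_1 = (1, 3, -3); ‖c_1‖ = 4.3589, so e_1 = (0.2294, 0.6882, -0.6882).
e_1·c_2 = 0.2294·2 + 0.6882·(-1) + (-0.6882)·2 = -1.6059.
u_2 = c_2 + 1.6059·e_1 = (2.3684, 0.1053, 0.8947).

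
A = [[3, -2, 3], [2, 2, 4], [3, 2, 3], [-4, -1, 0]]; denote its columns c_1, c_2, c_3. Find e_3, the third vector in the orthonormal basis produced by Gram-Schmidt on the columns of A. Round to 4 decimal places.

e_3 = (0.3880, 0.5762, 0.1623, 0.7008)

e_1 = c_1/‖c_1‖ = (3, 2, 3, -4)/6.1644 = (0.4867, 0.3244, 0.4867, -0.6489).
r_{12} = e_1·c_2 = 1.2978.
u_2 = c_2 − 1.2978·e_1 = (-2.6316, 1.5789, 1.3684, -0.1579).
‖u_2‖ = 3.3639, so e_2 = (-0.7823, 0.4694, 0.4068, -0.0469).
r_{13} = e_1·c_3 = 4.2178; r_{23} = e_2·c_3 = 0.7510.
u_3 = c_3 − 4.2178·e_1 − 0.7510·e_2 = (1.5349, 2.2791, 0.6419, 2.7721).
‖u_3‖ = 3.9556, so e_3 = (0.3880, 0.5762, 0.1623, 0.7008).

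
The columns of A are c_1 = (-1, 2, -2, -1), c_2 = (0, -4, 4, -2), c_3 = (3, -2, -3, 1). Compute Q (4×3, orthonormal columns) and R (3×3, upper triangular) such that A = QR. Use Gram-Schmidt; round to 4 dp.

q_1 = c_1/‖c_1‖ = (-1, 2, -2, -1)/3.1623 = (-0.3162, 0.6325, -0.6325, -0.3162).
r_{12} = q_1·c_2 = -4.4272.
u_2 = c_2 + 4.4272·q_1 = (-1.4000, -1.2000, 1.2000, -3.4000).
‖u_2‖ = 4.0497, so q_2 = (-0.3457, -0.2963, 0.2963, -0.8396).
r_{13} = q_1·c_3 = -0.6325; r_{23} = q_2·c_3 = -2.1730.
u_3 = c_3 + 0.6325·q_1 + 2.1730·q_2 = (2.0488, -2.2439, -2.7561, -1.0244).
‖u_3‖ = 4.2282, so q_3 = (0.4845, -0.5307, -0.6518, -0.2423).

Q = [[-0.3162, -0.3457, 0.4845], [0.6325, -0.2963, -0.5307], [-0.6325, 0.2963, -0.6518], [-0.3162, -0.8396, -0.2423]], R = [[3.1623, -4.4272, -0.6325], [0.0000, 4.0497, -2.1730], [0.0000, 0.0000, 4.2282]]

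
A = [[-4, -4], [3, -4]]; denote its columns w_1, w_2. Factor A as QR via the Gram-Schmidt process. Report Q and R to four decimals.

w_1 = (-4, 3); ‖w_1‖ = 5.0000, so q_1 = (-0.8000, 0.6000).
q_1·w_2 = (-0.8000)·(-4) + 0.6000·(-4) = 0.8000.
u_2 = w_2 − 0.8000·q_1 = (-3.3600, -4.4800).
‖u_2‖ = 5.6000, so q_2 = (-0.6000, -0.8000).

Q = [[-0.8000, -0.6000], [0.6000, -0.8000]], R = [[5.0000, 0.8000], [0.0000, 5.6000]]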